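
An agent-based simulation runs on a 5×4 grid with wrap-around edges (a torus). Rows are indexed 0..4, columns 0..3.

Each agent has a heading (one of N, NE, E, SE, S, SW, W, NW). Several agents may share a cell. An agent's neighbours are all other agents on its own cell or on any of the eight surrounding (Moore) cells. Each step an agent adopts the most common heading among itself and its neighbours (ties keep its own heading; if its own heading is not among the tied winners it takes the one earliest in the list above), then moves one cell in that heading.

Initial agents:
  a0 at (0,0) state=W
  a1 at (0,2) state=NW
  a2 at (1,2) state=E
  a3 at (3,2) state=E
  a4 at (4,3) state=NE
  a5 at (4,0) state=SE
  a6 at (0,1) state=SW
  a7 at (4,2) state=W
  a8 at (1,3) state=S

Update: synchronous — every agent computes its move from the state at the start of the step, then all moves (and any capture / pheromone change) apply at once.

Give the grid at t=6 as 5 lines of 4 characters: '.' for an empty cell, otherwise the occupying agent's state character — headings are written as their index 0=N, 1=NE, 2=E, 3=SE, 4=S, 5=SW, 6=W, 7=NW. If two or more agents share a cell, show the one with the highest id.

t=1: a0@(0,3):W a1@(4,1):NW a2@(1,3):E a3@(3,3):E a4@(4,2):W a5@(0,1):SE a6@(0,0):W a7@(4,1):W a8@(2,3):S
t=2: a0@(0,2):W a1@(4,0):W a2@(1,2):W a3@(3,0):E a4@(4,1):W a5@(0,0):W a6@(0,3):W a7@(4,0):W a8@(2,0):E
t=3: a0@(0,1):W a1@(4,3):W a2@(1,1):W a3@(3,3):W a4@(4,0):W a5@(0,3):W a6@(0,2):W a7@(4,3):W a8@(2,1):E
t=4: a0@(0,0):W a1@(4,2):W a2@(1,0):W a3@(3,2):W a4@(4,3):W a5@(0,2):W a6@(0,1):W a7@(4,2):W a8@(2,2):E
t=5: a0@(0,3):W a1@(4,1):W a2@(1,3):W a3@(3,1):W a4@(4,2):W a5@(0,1):W a6@(0,0):W a7@(4,1):W a8@(2,3):E
t=6: a0@(0,2):W a1@(4,0):W a2@(1,2):W a3@(3,0):W a4@(4,1):W a5@(0,0):W a6@(0,3):W a7@(4,0):W a8@(2,0):E

6.66
..6.
2...
6...
66..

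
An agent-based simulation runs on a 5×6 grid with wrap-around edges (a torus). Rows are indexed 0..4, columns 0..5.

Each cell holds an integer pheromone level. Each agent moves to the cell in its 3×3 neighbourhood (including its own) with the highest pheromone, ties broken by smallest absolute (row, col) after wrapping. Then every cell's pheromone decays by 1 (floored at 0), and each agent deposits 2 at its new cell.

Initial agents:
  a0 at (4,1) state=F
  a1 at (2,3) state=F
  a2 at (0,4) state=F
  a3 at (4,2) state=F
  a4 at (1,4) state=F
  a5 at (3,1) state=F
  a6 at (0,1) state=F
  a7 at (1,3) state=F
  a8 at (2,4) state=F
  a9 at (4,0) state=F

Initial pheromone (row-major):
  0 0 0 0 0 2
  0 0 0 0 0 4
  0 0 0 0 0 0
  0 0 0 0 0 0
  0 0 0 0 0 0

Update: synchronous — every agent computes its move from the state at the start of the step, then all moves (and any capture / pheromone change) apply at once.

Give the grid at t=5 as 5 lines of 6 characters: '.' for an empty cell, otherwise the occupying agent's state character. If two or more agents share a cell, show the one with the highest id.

......
.....F
......
......
......

t=1: a0@(0,0) a1@(1,2) a2@(1,5) a3@(0,1) a4@(1,5) a5@(2,0) a6@(0,0) a7@(0,2) a8@(1,5) a9@(0,5) | pheromone: 4 2 2 0 0 3 / 0 0 2 0 0 9 / 2 0 0 0 0 0 / 0 0 0 0 0 0 / 0 0 0 0 0 0
t=2: a0@(1,5) a1@(0,1) a2@(1,5) a3@(0,0) a4@(1,5) a5@(1,5) a6@(1,5) a7@(0,1) a8@(1,5) a9@(1,5) | pheromone: 5 5 1 0 0 2 / 0 0 1 0 0 22 / 1 0 0 0 0 0 / 0 0 0 0 0 0 / 0 0 0 0 0 0
t=3: a0@(1,5) a1@(0,0) a2@(1,5) a3@(1,5) a4@(1,5) a5@(1,5) a6@(1,5) a7@(0,0) a8@(1,5) a9@(1,5) | pheromone: 8 4 0 0 0 1 / 0 0 0 0 0 37 / 0 0 0 0 0 0 / 0 0 0 0 0 0 / 0 0 0 0 0 0
t=4: a0@(1,5) a1@(1,5) a2@(1,5) a3@(1,5) a4@(1,5) a5@(1,5) a6@(1,5) a7@(1,5) a8@(1,5) a9@(1,5) | pheromone: 7 3 0 0 0 0 / 0 0 0 0 0 56 / 0 0 0 0 0 0 / 0 0 0 0 0 0 / 0 0 0 0 0 0
t=5: a0@(1,5) a1@(1,5) a2@(1,5) a3@(1,5) a4@(1,5) a5@(1,5) a6@(1,5) a7@(1,5) a8@(1,5) a9@(1,5) | pheromone: 6 2 0 0 0 0 / 0 0 0 0 0 75 / 0 0 0 0 0 0 / 0 0 0 0 0 0 / 0 0 0 0 0 0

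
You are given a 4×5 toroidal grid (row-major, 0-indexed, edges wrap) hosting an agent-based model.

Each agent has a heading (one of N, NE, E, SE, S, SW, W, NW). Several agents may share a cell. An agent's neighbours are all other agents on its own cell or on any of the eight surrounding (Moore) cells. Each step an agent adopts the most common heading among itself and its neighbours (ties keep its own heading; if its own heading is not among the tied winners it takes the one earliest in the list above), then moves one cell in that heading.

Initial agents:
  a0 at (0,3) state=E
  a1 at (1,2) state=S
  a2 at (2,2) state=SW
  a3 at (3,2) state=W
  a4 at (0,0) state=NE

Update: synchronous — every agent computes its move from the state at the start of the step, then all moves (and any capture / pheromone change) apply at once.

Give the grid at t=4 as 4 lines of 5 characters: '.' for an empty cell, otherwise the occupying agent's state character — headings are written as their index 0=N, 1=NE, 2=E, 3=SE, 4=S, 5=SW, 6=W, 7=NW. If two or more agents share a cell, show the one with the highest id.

t=1: a0@(0,4):E a1@(2,2):S a2@(3,1):SW a3@(3,1):W a4@(3,1):NE
t=2: a0@(0,0):E a1@(3,2):S a2@(0,0):SW a3@(3,0):W a4@(2,2):NE
t=3: a0@(0,1):E a1@(0,2):S a2@(1,4):SW a3@(3,4):W a4@(1,3):NE
t=4: a0@(0,2):E a1@(1,2):S a2@(2,3):SW a3@(3,3):W a4@(0,4):NE

..2.1
..4..
...5.
...6.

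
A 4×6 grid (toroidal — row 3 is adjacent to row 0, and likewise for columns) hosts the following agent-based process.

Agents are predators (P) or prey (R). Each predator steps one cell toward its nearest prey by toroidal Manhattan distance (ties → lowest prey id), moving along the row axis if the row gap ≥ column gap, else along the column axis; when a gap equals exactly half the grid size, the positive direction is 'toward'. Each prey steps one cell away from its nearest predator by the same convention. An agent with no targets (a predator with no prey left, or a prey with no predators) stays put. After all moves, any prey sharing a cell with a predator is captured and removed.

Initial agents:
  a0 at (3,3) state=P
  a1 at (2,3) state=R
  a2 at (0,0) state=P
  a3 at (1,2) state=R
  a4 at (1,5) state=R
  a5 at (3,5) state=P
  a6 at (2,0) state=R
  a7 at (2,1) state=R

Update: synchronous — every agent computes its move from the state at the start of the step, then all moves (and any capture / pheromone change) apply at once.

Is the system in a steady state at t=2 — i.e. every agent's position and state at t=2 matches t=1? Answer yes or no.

t=1: a0@(2,3):P a1@(1,3):R a2@(1,0):P a3@(0,2):R a4@(2,5):R a5@(0,5):P a7@(2,0):R
t=2: a0@(1,3):P a1@(0,3):R a2@(2,0):P a3@(3,2):R a5@(1,5):P a7@(3,0):R

no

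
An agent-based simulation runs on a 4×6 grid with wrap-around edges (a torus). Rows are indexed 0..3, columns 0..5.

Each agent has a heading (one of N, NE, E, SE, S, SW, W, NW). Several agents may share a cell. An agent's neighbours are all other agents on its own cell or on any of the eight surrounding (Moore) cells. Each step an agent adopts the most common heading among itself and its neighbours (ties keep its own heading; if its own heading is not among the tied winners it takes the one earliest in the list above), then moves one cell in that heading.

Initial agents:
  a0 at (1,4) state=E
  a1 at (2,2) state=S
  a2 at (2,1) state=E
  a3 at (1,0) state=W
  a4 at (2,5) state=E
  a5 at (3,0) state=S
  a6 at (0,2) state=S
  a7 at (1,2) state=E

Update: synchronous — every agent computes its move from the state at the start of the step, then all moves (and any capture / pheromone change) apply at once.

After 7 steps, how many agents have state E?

8

t=1: a0@(1,5):E a1@(2,3):E a2@(2,2):E a3@(1,1):E a4@(2,0):E a5@(3,1):E a6@(1,2):S a7@(1,3):E
t=2: a0@(1,0):E a1@(2,4):E a2@(2,3):E a3@(1,2):E a4@(2,1):E a5@(3,2):E a6@(1,3):E a7@(1,4):E
t=3: a0@(1,1):E a1@(2,5):E a2@(2,4):E a3@(1,3):E a4@(2,2):E a5@(3,3):E a6@(1,4):E a7@(1,5):E
t=4: a0@(1,2):E a1@(2,0):E a2@(2,5):E a3@(1,4):E a4@(2,3):E a5@(3,4):E a6@(1,5):E a7@(1,0):E
t=5: a0@(1,3):E a1@(2,1):E a2@(2,0):E a3@(1,5):E a4@(2,4):E a5@(3,5):E a6@(1,0):E a7@(1,1):E
t=6: a0@(1,4):E a1@(2,2):E a2@(2,1):E a3@(1,0):E a4@(2,5):E a5@(3,0):E a6@(1,1):E a7@(1,2):E
t=7: a0@(1,5):E a1@(2,3):E a2@(2,2):E a3@(1,1):E a4@(2,0):E a5@(3,1):E a6@(1,2):E a7@(1,3):E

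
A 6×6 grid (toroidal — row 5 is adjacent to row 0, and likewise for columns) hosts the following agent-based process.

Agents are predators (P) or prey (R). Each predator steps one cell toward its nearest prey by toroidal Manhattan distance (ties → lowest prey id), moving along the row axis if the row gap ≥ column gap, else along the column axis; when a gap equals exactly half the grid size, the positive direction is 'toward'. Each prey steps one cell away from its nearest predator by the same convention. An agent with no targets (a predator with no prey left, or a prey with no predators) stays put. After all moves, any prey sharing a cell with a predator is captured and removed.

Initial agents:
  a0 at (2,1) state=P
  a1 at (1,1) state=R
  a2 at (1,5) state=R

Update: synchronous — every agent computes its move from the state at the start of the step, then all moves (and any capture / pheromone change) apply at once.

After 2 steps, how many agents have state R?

2

t=1: a0@(1,1):P a1@(0,1):R a2@(1,4):R
t=2: a0@(0,1):P a1@(5,1):R a2@(1,3):R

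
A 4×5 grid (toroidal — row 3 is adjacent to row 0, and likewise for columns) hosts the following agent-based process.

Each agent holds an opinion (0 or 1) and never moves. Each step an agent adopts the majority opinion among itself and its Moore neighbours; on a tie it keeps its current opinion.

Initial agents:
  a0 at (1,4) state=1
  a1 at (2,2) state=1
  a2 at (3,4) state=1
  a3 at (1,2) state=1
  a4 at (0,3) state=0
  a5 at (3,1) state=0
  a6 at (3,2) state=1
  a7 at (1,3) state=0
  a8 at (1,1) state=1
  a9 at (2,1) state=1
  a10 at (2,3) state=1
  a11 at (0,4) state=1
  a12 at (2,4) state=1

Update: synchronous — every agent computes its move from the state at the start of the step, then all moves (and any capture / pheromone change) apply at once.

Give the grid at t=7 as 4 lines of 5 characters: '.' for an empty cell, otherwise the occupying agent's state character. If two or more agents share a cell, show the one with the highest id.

...11
.1111
.1111
.11.1

t=1: a0@(1,4):1 a1@(2,2):1 a2@(3,4):1 a3@(1,2):1 a4@(0,3):1 a5@(3,1):1 a6@(3,2):1 a7@(1,3):1 a8@(1,1):1 a9@(2,1):1 a10@(2,3):1 a11@(0,4):1 a12@(2,4):1
t=2: (unchanged — steady state)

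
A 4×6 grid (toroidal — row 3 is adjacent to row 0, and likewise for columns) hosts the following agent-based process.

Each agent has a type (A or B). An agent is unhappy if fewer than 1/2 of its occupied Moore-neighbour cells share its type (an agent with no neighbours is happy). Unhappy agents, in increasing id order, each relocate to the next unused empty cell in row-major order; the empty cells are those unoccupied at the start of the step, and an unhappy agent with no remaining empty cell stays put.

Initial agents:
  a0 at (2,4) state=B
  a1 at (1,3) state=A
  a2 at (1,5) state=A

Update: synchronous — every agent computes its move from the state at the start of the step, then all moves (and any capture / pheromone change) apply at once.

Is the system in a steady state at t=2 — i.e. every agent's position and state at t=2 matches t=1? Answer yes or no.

no

t=1: a0@(0,0):B a1@(0,1):A a2@(0,2):A
t=2: a0@(0,3):B a1@(0,1):A a2@(0,2):A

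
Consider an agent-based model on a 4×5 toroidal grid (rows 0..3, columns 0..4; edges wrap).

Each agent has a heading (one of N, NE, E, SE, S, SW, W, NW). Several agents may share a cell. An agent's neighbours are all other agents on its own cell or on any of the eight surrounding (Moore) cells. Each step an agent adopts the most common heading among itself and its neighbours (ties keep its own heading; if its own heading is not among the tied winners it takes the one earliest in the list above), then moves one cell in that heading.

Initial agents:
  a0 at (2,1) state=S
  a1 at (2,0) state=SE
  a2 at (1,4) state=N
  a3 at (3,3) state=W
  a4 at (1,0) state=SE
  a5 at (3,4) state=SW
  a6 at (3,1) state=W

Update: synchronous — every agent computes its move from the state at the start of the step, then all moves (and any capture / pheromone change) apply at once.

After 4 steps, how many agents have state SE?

t=1: a0@(3,2):SE a1@(3,1):SE a2@(2,0):SE a3@(3,2):W a4@(2,1):SE a5@(0,3):SW a6@(3,0):W
t=2: a0@(0,3):SE a1@(0,2):SE a2@(3,1):SE a3@(0,3):SE a4@(3,2):SE a5@(1,2):SW a6@(0,1):SE
t=3: a0@(1,4):SE a1@(1,3):SE a2@(0,2):SE a3@(1,4):SE a4@(0,3):SE a5@(2,3):SE a6@(1,2):SE
t=4: a0@(2,0):SE a1@(2,4):SE a2@(1,3):SE a3@(2,0):SE a4@(1,4):SE a5@(3,4):SE a6@(2,3):SE

7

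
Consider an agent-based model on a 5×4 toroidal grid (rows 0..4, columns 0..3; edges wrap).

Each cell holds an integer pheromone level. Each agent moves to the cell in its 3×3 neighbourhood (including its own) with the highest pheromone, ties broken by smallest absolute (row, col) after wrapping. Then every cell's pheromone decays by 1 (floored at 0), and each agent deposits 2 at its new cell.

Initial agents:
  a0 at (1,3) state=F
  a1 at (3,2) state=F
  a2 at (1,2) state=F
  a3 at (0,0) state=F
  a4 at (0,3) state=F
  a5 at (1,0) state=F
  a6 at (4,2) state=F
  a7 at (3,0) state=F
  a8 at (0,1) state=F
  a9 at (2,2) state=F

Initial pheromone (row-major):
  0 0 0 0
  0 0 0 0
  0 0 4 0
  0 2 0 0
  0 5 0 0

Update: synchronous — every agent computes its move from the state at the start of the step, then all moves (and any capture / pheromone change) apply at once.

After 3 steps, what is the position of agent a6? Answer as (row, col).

(4, 1)

t=1: a0@(2,2) a1@(4,1) a2@(2,2) a3@(4,1) a4@(0,0) a5@(0,0) a6@(4,1) a7@(4,1) a8@(4,1) a9@(2,2) | pheromone: 4 0 0 0 / 0 0 0 0 / 0 0 9 0 / 0 1 0 0 / 0 14 0 0
t=2: a0@(2,2) a1@(4,1) a2@(2,2) a3@(4,1) a4@(4,1) a5@(4,1) a6@(4,1) a7@(4,1) a8@(4,1) a9@(2,2) | pheromone: 3 0 0 0 / 0 0 0 0 / 0 0 14 0 / 0 0 0 0 / 0 27 0 0
t=3: a0@(2,2) a1@(4,1) a2@(2,2) a3@(4,1) a4@(4,1) a5@(4,1) a6@(4,1) a7@(4,1) a8@(4,1) a9@(2,2) | pheromone: 2 0 0 0 / 0 0 0 0 / 0 0 19 0 / 0 0 0 0 / 0 40 0 0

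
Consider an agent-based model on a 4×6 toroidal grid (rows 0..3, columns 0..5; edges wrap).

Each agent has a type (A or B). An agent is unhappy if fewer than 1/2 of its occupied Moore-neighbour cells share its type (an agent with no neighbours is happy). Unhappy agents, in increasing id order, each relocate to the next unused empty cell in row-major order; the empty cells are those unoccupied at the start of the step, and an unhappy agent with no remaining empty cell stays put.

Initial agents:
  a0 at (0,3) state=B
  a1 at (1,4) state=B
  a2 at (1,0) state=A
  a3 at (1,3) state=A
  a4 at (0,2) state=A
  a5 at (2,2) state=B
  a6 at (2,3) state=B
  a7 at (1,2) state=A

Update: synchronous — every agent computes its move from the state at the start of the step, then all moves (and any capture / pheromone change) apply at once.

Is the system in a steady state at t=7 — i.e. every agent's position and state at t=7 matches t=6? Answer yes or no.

t=1: a0@(0,0):B a1@(1,4):B a2@(1,0):A a3@(0,1):A a4@(0,2):A a5@(0,4):B a6@(2,3):B a7@(0,5):A
t=2: a0@(0,3):B a1@(1,4):B a2@(1,0):A a3@(0,1):A a4@(0,2):A a5@(0,4):B a6@(2,3):B a7@(1,1):A
t=3: (unchanged — steady state)

yes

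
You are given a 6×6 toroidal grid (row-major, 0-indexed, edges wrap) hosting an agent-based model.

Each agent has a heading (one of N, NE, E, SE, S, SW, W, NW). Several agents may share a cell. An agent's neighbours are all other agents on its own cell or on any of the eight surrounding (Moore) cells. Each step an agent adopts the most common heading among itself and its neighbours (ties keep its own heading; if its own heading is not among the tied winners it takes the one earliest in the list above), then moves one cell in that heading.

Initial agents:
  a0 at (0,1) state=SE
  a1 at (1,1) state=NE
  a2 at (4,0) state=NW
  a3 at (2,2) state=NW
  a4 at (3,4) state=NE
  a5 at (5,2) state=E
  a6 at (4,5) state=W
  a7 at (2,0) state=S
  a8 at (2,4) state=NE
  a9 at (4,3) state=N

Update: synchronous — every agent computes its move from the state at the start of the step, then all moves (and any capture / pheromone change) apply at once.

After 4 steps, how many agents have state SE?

t=1: a0@(1,2):SE a1@(0,2):NE a2@(3,5):NW a3@(1,1):NW a4@(2,5):NE a5@(5,3):E a6@(4,4):W a7@(3,0):S a8@(1,5):NE a9@(3,3):N
t=2: a0@(2,3):SE a1@(5,3):NE a2@(2,4):NW a3@(0,0):NW a4@(1,0):NE a5@(5,4):E a6@(4,3):W a7@(4,0):S a8@(0,0):NE a9@(2,3):N
t=3: a0@(3,4):SE a1@(4,4):NE a2@(1,3):NW a3@(5,1):NE a4@(0,1):NE a5@(5,5):E a6@(4,2):W a7@(5,0):S a8@(5,1):NE a9@(1,3):N
t=4: a0@(4,5):SE a1@(3,5):NE a2@(0,2):NW a3@(4,2):NE a4@(5,2):NE a5@(5,0):E a6@(3,3):NE a7@(4,1):NE a8@(4,2):NE a9@(0,3):N

1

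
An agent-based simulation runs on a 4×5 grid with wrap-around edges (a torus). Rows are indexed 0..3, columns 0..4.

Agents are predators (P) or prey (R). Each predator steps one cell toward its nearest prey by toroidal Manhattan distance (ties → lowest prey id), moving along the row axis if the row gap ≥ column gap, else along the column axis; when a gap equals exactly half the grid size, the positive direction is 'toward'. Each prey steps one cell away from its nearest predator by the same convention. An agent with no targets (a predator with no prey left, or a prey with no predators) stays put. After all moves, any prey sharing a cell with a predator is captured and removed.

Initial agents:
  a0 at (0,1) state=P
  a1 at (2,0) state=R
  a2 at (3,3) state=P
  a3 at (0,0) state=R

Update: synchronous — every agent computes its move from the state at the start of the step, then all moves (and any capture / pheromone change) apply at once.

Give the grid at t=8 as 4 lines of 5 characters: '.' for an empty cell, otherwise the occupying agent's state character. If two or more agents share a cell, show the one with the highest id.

t=1: a0@(0,0):P a1@(1,0):R a2@(3,4):P a3@(0,4):R
t=2: a0@(1,0):P a1@(2,0):R a2@(0,4):P a3@(0,3):R
t=3: a0@(2,0):P a1@(3,0):R a2@(0,3):P a3@(0,2):R
t=4: a0@(3,0):P a1@(0,0):R a2@(0,2):P a3@(0,1):R
t=5: a0@(0,0):P a1@(1,0):R a2@(0,1):P
t=6: a0@(1,0):P a1@(2,0):R a2@(1,1):P
t=7: a0@(2,0):P a1@(3,0):R a2@(2,1):P
t=8: a0@(3,0):P a1@(0,0):R a2@(3,1):P

R....
.....
.....
PP...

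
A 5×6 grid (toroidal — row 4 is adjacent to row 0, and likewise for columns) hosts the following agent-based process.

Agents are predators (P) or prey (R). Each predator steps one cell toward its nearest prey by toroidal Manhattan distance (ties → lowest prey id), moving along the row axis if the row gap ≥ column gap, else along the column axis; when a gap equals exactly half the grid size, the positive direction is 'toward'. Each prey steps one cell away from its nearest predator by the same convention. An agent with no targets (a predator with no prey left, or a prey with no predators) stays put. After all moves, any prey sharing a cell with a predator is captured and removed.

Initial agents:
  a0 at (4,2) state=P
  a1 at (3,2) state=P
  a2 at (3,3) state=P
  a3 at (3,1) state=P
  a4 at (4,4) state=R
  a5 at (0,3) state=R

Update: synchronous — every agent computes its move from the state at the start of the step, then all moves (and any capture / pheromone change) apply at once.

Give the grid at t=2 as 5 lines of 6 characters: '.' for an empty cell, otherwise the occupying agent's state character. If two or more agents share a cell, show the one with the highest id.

t=1: a0@(4,3):P a1@(3,3):P a2@(4,3):P a3@(3,2):P a4@(4,5):R a5@(1,3):R
t=2: a0@(4,4):P a1@(2,3):P a2@(4,4):P a3@(2,2):P a4@(4,0):R

......
......
..PP..
......
R...P.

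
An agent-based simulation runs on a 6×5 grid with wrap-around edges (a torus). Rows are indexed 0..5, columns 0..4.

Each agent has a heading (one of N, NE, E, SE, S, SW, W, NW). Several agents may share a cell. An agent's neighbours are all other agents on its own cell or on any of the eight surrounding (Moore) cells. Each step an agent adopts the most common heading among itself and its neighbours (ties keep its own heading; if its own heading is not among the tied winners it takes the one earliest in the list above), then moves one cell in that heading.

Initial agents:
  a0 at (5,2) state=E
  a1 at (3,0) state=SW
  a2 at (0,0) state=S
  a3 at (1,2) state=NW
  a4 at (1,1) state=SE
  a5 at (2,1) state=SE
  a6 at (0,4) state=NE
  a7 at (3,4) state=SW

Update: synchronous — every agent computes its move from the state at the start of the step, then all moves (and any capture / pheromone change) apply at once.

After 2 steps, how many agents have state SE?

t=1: a0@(5,3):E a1@(4,4):SW a2@(1,0):S a3@(2,3):SE a4@(2,2):SE a5@(3,2):SE a6@(5,0):NE a7@(4,3):SW
t=2: a0@(0,2):SW a1@(5,3):SW a2@(2,0):S a3@(3,4):SE a4@(3,3):SE a5@(4,3):SE a6@(4,1):NE a7@(5,2):SW

3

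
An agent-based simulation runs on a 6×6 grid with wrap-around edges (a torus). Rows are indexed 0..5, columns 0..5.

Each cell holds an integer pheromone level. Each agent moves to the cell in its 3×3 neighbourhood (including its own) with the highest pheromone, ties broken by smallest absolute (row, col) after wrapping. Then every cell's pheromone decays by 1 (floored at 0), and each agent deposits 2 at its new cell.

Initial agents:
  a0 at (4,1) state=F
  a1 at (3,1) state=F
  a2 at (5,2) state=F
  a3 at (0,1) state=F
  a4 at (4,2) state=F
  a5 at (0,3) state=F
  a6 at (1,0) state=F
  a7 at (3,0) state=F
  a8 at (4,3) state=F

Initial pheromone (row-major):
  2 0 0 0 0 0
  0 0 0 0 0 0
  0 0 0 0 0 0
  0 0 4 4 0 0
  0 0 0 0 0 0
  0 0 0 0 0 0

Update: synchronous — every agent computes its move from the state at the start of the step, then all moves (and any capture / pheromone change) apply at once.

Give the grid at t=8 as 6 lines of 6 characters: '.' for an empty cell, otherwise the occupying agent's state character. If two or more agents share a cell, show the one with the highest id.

t=1: a0@(3,2) a1@(3,2) a2@(0,1) a3@(0,0) a4@(3,2) a5@(0,2) a6@(0,0) a7@(2,0) a8@(3,2) | pheromone: 5 2 2 0 0 0 / 0 0 0 0 0 0 / 2 0 0 0 0 0 / 0 0 11 3 0 0 / 0 0 0 0 0 0 / 0 0 0 0 0 0
t=2: a0@(3,2) a1@(3,2) a2@(0,0) a3@(0,0) a4@(3,2) a5@(0,1) a6@(0,0) a7@(2,0) a8@(3,2) | pheromone: 10 3 1 0 0 0 / 0 0 0 0 0 0 / 3 0 0 0 0 0 / 0 0 18 2 0 0 / 0 0 0 0 0 0 / 0 0 0 0 0 0
t=3: a0@(3,2) a1@(3,2) a2@(0,0) a3@(0,0) a4@(3,2) a5@(0,0) a6@(0,0) a7@(2,0) a8@(3,2) | pheromone: 17 2 0 0 0 0 / 0 0 0 0 0 0 / 4 0 0 0 0 0 / 0 0 25 1 0 0 / 0 0 0 0 0 0 / 0 0 0 0 0 0
t=4: a0@(3,2) a1@(3,2) a2@(0,0) a3@(0,0) a4@(3,2) a5@(0,0) a6@(0,0) a7@(2,0) a8@(3,2) | pheromone: 24 1 0 0 0 0 / 0 0 0 0 0 0 / 5 0 0 0 0 0 / 0 0 32 0 0 0 / 0 0 0 0 0 0 / 0 0 0 0 0 0
t=5: a0@(3,2) a1@(3,2) a2@(0,0) a3@(0,0) a4@(3,2) a5@(0,0) a6@(0,0) a7@(2,0) a8@(3,2) | pheromone: 31 0 0 0 0 0 / 0 0 0 0 0 0 / 6 0 0 0 0 0 / 0 0 39 0 0 0 / 0 0 0 0 0 0 / 0 0 0 0 0 0
t=6: a0@(3,2) a1@(3,2) a2@(0,0) a3@(0,0) a4@(3,2) a5@(0,0) a6@(0,0) a7@(2,0) a8@(3,2) | pheromone: 38 0 0 0 0 0 / 0 0 0 0 0 0 / 7 0 0 0 0 0 / 0 0 46 0 0 0 / 0 0 0 0 0 0 / 0 0 0 0 0 0
t=7: a0@(3,2) a1@(3,2) a2@(0,0) a3@(0,0) a4@(3,2) a5@(0,0) a6@(0,0) a7@(2,0) a8@(3,2) | pheromone: 45 0 0 0 0 0 / 0 0 0 0 0 0 / 8 0 0 0 0 0 / 0 0 53 0 0 0 / 0 0 0 0 0 0 / 0 0 0 0 0 0
t=8: a0@(3,2) a1@(3,2) a2@(0,0) a3@(0,0) a4@(3,2) a5@(0,0) a6@(0,0) a7@(2,0) a8@(3,2) | pheromone: 52 0 0 0 0 0 / 0 0 0 0 0 0 / 9 0 0 0 0 0 / 0 0 60 0 0 0 / 0 0 0 0 0 0 / 0 0 0 0 0 0

F.....
......
F.....
..F...
......
......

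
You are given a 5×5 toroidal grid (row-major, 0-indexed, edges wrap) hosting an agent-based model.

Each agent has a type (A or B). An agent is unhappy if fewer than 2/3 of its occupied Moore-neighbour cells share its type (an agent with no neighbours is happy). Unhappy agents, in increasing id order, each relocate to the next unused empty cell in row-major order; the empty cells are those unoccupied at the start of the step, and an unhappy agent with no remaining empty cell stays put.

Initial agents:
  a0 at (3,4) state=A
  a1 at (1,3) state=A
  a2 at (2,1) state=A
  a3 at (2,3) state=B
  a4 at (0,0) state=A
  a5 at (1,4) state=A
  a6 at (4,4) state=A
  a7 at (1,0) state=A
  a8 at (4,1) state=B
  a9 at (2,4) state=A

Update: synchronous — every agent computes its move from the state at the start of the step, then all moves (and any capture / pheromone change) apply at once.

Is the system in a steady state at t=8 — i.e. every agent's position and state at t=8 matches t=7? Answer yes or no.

t=1: a0@(3,4):A a1@(1,3):A a2@(2,1):A a3@(0,1):B a4@(0,0):A a5@(1,4):A a6@(4,4):A a7@(1,0):A a8@(0,2):B a9@(2,4):A
t=2: a0@(3,4):A a1@(1,3):A a2@(2,1):A a3@(0,3):B a4@(0,0):A a5@(1,4):A a6@(4,4):A a7@(1,0):A a8@(0,4):B a9@(2,4):A
t=3: a0@(3,4):A a1@(0,1):A a2@(2,1):A a3@(0,2):B a4@(0,0):A a5@(1,4):A a6@(1,1):A a7@(1,0):A a8@(1,2):B a9@(2,4):A
t=4: a0@(3,4):A a1@(0,3):A a2@(2,1):A a3@(0,4):B a4@(0,0):A a5@(1,4):A a6@(1,1):A a7@(1,0):A a8@(1,3):B a9@(2,4):A
t=5: a0@(3,4):A a1@(0,1):A a2@(2,1):A a3@(0,2):B a4@(0,0):A a5@(1,4):A a6@(1,1):A a7@(1,0):A a8@(1,2):B a9@(2,4):A
t=6: a0@(3,4):A a1@(0,3):A a2@(2,1):A a3@(0,4):B a4@(0,0):A a5@(1,4):A a6@(1,1):A a7@(1,0):A a8@(1,3):B a9@(2,4):A
t=7: a0@(3,4):A a1@(0,1):A a2@(2,1):A a3@(0,2):B a4@(0,0):A a5@(1,4):A a6@(1,1):A a7@(1,0):A a8@(1,2):B a9@(2,4):A
t=8: a0@(3,4):A a1@(0,3):A a2@(2,1):A a3@(0,4):B a4@(0,0):A a5@(1,4):A a6@(1,1):A a7@(1,0):A a8@(1,3):B a9@(2,4):A

no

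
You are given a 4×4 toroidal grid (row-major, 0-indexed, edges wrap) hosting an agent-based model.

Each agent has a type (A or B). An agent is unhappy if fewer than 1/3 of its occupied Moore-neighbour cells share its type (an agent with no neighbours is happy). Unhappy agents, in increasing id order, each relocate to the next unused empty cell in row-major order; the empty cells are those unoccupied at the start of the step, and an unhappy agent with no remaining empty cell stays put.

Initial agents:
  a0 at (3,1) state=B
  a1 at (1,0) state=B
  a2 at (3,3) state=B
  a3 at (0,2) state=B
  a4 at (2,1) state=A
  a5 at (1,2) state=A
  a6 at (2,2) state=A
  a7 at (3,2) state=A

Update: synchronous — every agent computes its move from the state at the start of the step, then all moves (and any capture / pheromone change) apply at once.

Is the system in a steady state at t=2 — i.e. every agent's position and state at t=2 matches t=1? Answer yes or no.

yes

t=1: a0@(0,0):B a1@(0,1):B a2@(3,3):B a3@(0,2):B a4@(2,1):A a5@(1,2):A a6@(2,2):A a7@(3,2):A
t=2: (unchanged — steady state)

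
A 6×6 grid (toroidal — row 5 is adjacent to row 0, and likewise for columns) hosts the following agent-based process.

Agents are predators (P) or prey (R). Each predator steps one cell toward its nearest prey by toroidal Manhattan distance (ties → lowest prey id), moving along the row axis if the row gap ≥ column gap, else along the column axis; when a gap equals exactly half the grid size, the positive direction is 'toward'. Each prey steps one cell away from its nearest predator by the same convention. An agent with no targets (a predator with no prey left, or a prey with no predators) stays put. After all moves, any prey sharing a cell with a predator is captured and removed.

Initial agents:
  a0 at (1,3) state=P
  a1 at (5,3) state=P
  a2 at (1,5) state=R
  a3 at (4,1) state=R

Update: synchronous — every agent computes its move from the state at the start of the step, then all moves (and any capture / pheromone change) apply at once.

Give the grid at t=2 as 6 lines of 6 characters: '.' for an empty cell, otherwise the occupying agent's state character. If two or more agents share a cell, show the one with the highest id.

......
.R...P
......
......
.....R
.P....

t=1: a0@(1,4):P a1@(5,2):P a2@(1,0):R a3@(4,0):R
t=2: a0@(1,5):P a1@(5,1):P a2@(1,1):R a3@(4,5):R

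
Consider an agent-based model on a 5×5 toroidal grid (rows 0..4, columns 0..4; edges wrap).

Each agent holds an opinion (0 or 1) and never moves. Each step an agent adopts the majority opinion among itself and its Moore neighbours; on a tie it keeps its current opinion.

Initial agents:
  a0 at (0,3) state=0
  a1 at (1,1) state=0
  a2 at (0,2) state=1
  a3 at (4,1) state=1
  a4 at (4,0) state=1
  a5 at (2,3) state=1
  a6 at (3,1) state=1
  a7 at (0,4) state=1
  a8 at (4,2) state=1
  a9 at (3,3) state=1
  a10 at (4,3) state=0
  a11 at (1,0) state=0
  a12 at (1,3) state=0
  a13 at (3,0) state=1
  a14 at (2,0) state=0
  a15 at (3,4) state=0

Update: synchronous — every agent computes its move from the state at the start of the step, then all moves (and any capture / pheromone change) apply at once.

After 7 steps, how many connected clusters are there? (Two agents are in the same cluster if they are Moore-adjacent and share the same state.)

t=1: a0@(0,3):0 a1@(1,1):0 a2@(0,2):0 a3@(4,1):1 a4@(4,0):1 a5@(2,3):1 a6@(3,1):1 a7@(0,4):0 a8@(4,2):1 a9@(3,3):1 a10@(4,3):1 a11@(1,0):0 a12@(1,3):1 a13@(3,0):1 a14@(2,0):0 a15@(3,4):1
t=2: a0@(0,3):0 a1@(1,1):0 a2@(0,2):1 a3@(4,1):1 a4@(4,0):1 a5@(2,3):1 a6@(3,1):1 a7@(0,4):0 a8@(4,2):1 a9@(3,3):1 a10@(4,3):1 a11@(1,0):0 a12@(1,3):0 a13@(3,0):1 a14@(2,0):0 a15@(3,4):1
t=3: (unchanged — steady state)

2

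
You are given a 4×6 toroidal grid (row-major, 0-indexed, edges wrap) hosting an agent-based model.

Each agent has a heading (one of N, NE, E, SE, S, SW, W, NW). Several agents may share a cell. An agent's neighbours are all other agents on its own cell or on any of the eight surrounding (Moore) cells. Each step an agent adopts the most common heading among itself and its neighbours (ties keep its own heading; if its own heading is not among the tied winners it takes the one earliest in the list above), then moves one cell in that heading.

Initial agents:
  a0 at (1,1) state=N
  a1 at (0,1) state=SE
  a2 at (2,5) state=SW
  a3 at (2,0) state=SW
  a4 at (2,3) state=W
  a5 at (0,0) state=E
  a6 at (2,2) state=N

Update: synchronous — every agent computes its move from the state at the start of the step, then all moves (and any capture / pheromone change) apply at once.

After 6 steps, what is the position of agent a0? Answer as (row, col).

t=1: a0@(0,1):N a1@(1,2):SE a2@(3,4):SW a3@(3,5):SW a4@(2,2):W a5@(0,1):E a6@(1,2):N
t=2: a0@(3,1):N a1@(0,2):N a2@(0,3):SW a3@(0,4):SW a4@(2,1):W a5@(3,1):N a6@(0,2):N
t=3: a0@(2,1):N a1@(3,2):N a2@(1,2):SW a3@(1,3):SW a4@(1,1):N a5@(2,1):N a6@(3,2):N
t=4: a0@(1,1):N a1@(2,2):N a2@(0,2):N a3@(2,2):SW a4@(0,1):N a5@(1,1):N a6@(2,2):N
t=5: a0@(0,1):N a1@(1,2):N a2@(3,2):N a3@(1,2):N a4@(3,1):N a5@(0,1):N a6@(1,2):N
t=6: a0@(3,1):N a1@(0,2):N a2@(2,2):N a3@(0,2):N a4@(2,1):N a5@(3,1):N a6@(0,2):N

(3, 1)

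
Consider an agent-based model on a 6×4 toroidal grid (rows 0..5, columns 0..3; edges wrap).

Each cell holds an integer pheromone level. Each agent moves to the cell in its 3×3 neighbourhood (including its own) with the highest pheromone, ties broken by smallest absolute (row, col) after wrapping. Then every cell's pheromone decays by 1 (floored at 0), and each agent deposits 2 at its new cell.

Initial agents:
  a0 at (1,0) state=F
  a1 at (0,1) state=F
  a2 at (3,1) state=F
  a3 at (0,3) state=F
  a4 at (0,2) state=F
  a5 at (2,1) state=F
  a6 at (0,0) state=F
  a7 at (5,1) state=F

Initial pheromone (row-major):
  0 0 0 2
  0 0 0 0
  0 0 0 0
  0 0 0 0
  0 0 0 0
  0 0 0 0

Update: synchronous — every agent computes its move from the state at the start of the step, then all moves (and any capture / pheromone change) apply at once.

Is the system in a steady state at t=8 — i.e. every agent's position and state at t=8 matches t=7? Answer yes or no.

yes

t=1: a0@(0,3) a1@(0,0) a2@(2,0) a3@(0,3) a4@(0,3) a5@(1,0) a6@(0,3) a7@(0,0) | pheromone: 4 0 0 9 / 2 0 0 0 / 2 0 0 0 / 0 0 0 0 / 0 0 0 0 / 0 0 0 0
t=2: a0@(0,3) a1@(0,3) a2@(1,0) a3@(0,3) a4@(0,3) a5@(0,3) a6@(0,3) a7@(0,3) | pheromone: 3 0 0 22 / 3 0 0 0 / 1 0 0 0 / 0 0 0 0 / 0 0 0 0 / 0 0 0 0
t=3: a0@(0,3) a1@(0,3) a2@(0,3) a3@(0,3) a4@(0,3) a5@(0,3) a6@(0,3) a7@(0,3) | pheromone: 2 0 0 37 / 2 0 0 0 / 0 0 0 0 / 0 0 0 0 / 0 0 0 0 / 0 0 0 0
t=4: a0@(0,3) a1@(0,3) a2@(0,3) a3@(0,3) a4@(0,3) a5@(0,3) a6@(0,3) a7@(0,3) | pheromone: 1 0 0 52 / 1 0 0 0 / 0 0 0 0 / 0 0 0 0 / 0 0 0 0 / 0 0 0 0
t=5: a0@(0,3) a1@(0,3) a2@(0,3) a3@(0,3) a4@(0,3) a5@(0,3) a6@(0,3) a7@(0,3) | pheromone: 0 0 0 67 / 0 0 0 0 / 0 0 0 0 / 0 0 0 0 / 0 0 0 0 / 0 0 0 0
t=6: a0@(0,3) a1@(0,3) a2@(0,3) a3@(0,3) a4@(0,3) a5@(0,3) a6@(0,3) a7@(0,3) | pheromone: 0 0 0 82 / 0 0 0 0 / 0 0 0 0 / 0 0 0 0 / 0 0 0 0 / 0 0 0 0
t=7: a0@(0,3) a1@(0,3) a2@(0,3) a3@(0,3) a4@(0,3) a5@(0,3) a6@(0,3) a7@(0,3) | pheromone: 0 0 0 97 / 0 0 0 0 / 0 0 0 0 / 0 0 0 0 / 0 0 0 0 / 0 0 0 0
t=8: a0@(0,3) a1@(0,3) a2@(0,3) a3@(0,3) a4@(0,3) a5@(0,3) a6@(0,3) a7@(0,3) | pheromone: 0 0 0 112 / 0 0 0 0 / 0 0 0 0 / 0 0 0 0 / 0 0 0 0 / 0 0 0 0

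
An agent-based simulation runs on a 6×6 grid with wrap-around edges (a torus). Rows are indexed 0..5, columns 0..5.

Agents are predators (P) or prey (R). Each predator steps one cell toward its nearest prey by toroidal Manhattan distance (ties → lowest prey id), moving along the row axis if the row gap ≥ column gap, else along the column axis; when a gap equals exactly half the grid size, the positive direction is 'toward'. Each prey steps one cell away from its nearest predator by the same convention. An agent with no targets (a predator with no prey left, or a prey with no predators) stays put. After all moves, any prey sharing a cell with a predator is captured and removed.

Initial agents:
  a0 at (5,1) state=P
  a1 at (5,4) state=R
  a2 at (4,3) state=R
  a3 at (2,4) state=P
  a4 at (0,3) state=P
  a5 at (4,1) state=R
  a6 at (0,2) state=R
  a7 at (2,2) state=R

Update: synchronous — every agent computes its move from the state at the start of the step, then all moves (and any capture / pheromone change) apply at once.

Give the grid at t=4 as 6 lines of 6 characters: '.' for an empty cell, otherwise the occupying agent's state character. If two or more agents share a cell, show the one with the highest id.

t=1: a0@(4,1):P a1@(4,4):R a2@(3,3):R a3@(2,3):P a4@(0,2):P a5@(3,1):R a6@(0,1):R a7@(2,1):R
t=2: a0@(3,1):P a1@(4,3):R a2@(4,3):R a3@(3,3):P a4@(0,1):P a5@(2,1):R a6@(0,0):R a7@(1,1):R
t=3: a0@(2,1):P a1@(5,3):R a2@(5,3):R a3@(4,3):P a4@(0,0):P a5@(1,1):R a6@(0,5):R
t=4: a0@(1,1):P a1@(0,3):R a2@(0,3):R a3@(5,3):P a4@(0,5):P a5@(0,1):R a6@(0,4):R

.R.RRP
.P....
......
......
......
...P..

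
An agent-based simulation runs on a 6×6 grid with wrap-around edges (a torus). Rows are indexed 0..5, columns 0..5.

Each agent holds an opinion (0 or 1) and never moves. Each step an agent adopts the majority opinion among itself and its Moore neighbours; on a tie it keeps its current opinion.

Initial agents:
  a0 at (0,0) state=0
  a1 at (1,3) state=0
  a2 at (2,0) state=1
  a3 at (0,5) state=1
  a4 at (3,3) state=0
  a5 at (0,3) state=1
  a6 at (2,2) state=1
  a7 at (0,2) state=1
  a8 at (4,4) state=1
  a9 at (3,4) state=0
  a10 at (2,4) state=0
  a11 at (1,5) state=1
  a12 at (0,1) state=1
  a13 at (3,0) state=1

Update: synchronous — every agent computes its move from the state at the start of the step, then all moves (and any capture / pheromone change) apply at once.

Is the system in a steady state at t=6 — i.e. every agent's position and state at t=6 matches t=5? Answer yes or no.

yes

t=1: a0@(0,0):1 a1@(1,3):1 a2@(2,0):1 a3@(0,5):1 a4@(3,3):0 a5@(0,3):1 a6@(2,2):0 a7@(0,2):1 a8@(4,4):0 a9@(3,4):0 a10@(2,4):0 a11@(1,5):1 a12@(0,1):1 a13@(3,0):1
t=2: (unchanged — steady state)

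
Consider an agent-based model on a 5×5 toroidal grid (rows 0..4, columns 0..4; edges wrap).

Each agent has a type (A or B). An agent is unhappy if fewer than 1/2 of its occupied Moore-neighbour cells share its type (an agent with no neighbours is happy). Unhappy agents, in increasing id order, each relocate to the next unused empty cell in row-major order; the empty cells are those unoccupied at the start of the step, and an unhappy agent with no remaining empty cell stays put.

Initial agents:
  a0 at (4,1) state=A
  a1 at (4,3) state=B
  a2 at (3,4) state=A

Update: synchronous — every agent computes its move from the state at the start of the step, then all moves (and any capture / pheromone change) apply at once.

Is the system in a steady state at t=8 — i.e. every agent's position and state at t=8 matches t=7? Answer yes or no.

no

t=1: a0@(4,1):A a1@(0,0):B a2@(0,1):A
t=2: a0@(4,1):A a1@(0,2):B a2@(0,1):A
t=3: a0@(4,1):A a1@(0,0):B a2@(0,1):A
t=4: a0@(4,1):A a1@(0,2):B a2@(0,1):A
t=5: a0@(4,1):A a1@(0,0):B a2@(0,1):A
t=6: a0@(4,1):A a1@(0,2):B a2@(0,1):A
t=7: a0@(4,1):A a1@(0,0):B a2@(0,1):A
t=8: a0@(4,1):A a1@(0,2):B a2@(0,1):A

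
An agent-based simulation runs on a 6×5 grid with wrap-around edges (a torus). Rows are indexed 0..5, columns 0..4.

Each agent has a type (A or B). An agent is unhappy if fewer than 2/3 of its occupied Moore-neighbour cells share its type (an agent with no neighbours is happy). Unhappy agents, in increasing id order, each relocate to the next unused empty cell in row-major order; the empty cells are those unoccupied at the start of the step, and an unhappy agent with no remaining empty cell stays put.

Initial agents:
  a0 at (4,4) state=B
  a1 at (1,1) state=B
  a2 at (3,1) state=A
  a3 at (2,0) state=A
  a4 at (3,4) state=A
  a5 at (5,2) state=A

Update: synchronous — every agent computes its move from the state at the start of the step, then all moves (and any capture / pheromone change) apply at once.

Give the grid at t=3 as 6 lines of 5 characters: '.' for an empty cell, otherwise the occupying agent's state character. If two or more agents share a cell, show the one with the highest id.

t=1: a0@(0,0):B a1@(0,1):B a2@(3,1):A a3@(2,0):A a4@(0,2):A a5@(5,2):A
t=2: a0@(0,0):B a1@(0,3):B a2@(3,1):A a3@(2,0):A a4@(0,4):A a5@(1,0):A
t=3: a0@(0,1):B a1@(0,2):B a2@(3,1):A a3@(2,0):A a4@(1,1):A a5@(1,0):A

.BB..
AA...
A....
.A...
.....
.....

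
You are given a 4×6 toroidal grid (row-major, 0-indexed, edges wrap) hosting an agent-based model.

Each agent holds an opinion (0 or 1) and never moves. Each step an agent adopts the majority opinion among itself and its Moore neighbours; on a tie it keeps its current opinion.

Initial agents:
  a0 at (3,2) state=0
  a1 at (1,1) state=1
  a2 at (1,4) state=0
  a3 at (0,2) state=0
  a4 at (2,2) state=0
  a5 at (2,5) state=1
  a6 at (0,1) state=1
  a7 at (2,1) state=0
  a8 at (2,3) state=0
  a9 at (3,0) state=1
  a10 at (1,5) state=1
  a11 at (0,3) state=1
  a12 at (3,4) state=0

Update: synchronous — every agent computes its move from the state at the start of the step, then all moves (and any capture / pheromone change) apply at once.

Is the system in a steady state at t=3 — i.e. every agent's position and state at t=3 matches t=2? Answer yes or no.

no

t=1: a0@(3,2):0 a1@(1,1):0 a2@(1,4):1 a3@(0,2):1 a4@(2,2):0 a5@(2,5):1 a6@(0,1):1 a7@(2,1):0 a8@(2,3):0 a9@(3,0):1 a10@(1,5):1 a11@(0,3):0 a12@(3,4):0
t=2: a0@(3,2):0 a1@(1,1):0 a2@(1,4):1 a3@(0,2):0 a4@(2,2):0 a5@(2,5):1 a6@(0,1):1 a7@(2,1):0 a8@(2,3):0 a9@(3,0):1 a10@(1,5):1 a11@(0,3):0 a12@(3,4):0
t=3: a0@(3,2):0 a1@(1,1):0 a2@(1,4):1 a3@(0,2):0 a4@(2,2):0 a5@(2,5):1 a6@(0,1):0 a7@(2,1):0 a8@(2,3):0 a9@(3,0):1 a10@(1,5):1 a11@(0,3):0 a12@(3,4):0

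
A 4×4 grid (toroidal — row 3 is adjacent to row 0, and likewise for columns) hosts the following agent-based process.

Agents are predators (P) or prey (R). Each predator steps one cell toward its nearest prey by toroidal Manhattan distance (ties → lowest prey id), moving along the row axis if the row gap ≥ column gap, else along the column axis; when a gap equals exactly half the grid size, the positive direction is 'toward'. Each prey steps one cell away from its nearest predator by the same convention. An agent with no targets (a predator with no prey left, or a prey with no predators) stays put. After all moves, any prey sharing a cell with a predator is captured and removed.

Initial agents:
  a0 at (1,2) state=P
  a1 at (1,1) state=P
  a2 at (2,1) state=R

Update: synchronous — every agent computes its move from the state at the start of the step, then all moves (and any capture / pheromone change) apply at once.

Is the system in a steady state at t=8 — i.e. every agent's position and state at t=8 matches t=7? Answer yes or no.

no

t=1: a0@(2,2):P a1@(2,1):P a2@(3,1):R
t=2: a0@(3,2):P a1@(3,1):P a2@(0,1):R
t=3: a0@(0,2):P a1@(0,1):P a2@(1,1):R
t=4: a0@(1,2):P a1@(1,1):P a2@(2,1):R
t=5: a0@(2,2):P a1@(2,1):P a2@(3,1):R
t=6: a0@(3,2):P a1@(3,1):P a2@(0,1):R
t=7: a0@(0,2):P a1@(0,1):P a2@(1,1):R
t=8: a0@(1,2):P a1@(1,1):P a2@(2,1):R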